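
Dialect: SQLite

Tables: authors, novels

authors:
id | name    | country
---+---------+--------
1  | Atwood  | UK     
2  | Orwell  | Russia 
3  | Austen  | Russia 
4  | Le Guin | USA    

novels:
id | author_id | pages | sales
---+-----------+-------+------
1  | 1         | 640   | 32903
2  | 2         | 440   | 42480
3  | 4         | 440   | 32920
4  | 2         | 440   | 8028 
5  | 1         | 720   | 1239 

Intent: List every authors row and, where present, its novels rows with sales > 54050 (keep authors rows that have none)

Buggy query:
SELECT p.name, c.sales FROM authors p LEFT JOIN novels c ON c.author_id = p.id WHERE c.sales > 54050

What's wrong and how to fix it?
Bug: Filtering c.sales in WHERE discards the NULL rows produced by LEFT JOIN, turning it into an inner join

Fix: Put 'c.sales > 54050' in the JOIN's ON clause instead of WHERE

Corrected query:
SELECT p.name, c.sales FROM authors p LEFT JOIN novels c ON c.author_id = p.id AND c.sales > 54050

Result:
name    | sales
--------+------
Atwood  | NULL 
Orwell  | NULL 
Austen  | NULL 
Le Guin | NULL 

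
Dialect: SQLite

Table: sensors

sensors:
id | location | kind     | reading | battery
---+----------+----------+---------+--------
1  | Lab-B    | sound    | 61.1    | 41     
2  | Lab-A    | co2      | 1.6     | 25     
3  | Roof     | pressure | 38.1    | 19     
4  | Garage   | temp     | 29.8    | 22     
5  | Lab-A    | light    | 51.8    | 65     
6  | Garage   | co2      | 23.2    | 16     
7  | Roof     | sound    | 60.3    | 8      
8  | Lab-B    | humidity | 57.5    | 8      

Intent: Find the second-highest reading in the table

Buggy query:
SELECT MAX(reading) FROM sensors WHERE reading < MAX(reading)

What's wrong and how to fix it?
Bug: The inner MAX is an aggregate inside WHERE, which is not allowed

Fix: Put the inner MAX in a scalar subquery

Corrected query:
SELECT MAX(reading) FROM sensors WHERE reading < (SELECT MAX(reading) FROM sensors)

Result:
MAX(reading)
------------
60.3        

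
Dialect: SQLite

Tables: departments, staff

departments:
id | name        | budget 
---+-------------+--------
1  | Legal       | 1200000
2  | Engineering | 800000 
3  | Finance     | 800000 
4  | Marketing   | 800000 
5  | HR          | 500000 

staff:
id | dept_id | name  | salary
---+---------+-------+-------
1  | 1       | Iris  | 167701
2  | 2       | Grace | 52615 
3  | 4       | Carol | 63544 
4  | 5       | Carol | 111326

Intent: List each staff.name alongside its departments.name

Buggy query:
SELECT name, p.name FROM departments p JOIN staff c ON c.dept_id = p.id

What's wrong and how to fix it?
Bug: 'name' exists in both joined tables, so the database can't tell which one is meant

Fix: Prefix ambiguous columns with the table alias

Corrected query:
SELECT c.name, p.name FROM departments p JOIN staff c ON c.dept_id = p.id

Result:
name  | name       
------+------------
Iris  | Legal      
Grace | Engineering
Carol | Marketing  
Carol | HR         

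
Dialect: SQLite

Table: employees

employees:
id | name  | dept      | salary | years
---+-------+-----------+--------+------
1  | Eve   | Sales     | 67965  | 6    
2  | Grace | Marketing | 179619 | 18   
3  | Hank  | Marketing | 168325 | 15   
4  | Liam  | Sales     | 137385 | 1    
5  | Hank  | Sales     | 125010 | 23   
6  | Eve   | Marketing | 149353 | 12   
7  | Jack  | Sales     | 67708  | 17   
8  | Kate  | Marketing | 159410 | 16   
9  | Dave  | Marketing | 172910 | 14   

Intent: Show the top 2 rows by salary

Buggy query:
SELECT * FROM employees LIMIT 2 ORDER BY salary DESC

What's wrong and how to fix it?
Bug: LIMIT must come after ORDER BY

Fix: Swap the clauses: ORDER BY first, then LIMIT

Corrected query:
SELECT * FROM employees ORDER BY salary DESC LIMIT 2

Result:
id | name  | dept      | salary | years
---+-------+-----------+--------+------
2  | Grace | Marketing | 179619 | 18   
9  | Dave  | Marketing | 172910 | 14   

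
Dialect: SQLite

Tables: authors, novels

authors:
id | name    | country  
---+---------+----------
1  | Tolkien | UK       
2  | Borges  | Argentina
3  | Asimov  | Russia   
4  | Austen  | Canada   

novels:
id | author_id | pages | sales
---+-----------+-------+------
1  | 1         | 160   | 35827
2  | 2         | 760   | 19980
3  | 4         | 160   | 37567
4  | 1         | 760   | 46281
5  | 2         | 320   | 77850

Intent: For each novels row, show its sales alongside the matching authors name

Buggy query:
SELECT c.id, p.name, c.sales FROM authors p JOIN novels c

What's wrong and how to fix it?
Bug: Missing join condition: each novels row is matched to all authors rows instead of just its own

Fix: Specify the join condition linking the foreign key to the parent id

Corrected query:
SELECT c.id, p.name, c.sales FROM authors p JOIN novels c ON c.author_id = p.id

Result:
id | name    | sales
---+---------+------
1  | Tolkien | 35827
2  | Borges  | 19980
3  | Austen  | 37567
4  | Tolkien | 46281
5  | Borges  | 77850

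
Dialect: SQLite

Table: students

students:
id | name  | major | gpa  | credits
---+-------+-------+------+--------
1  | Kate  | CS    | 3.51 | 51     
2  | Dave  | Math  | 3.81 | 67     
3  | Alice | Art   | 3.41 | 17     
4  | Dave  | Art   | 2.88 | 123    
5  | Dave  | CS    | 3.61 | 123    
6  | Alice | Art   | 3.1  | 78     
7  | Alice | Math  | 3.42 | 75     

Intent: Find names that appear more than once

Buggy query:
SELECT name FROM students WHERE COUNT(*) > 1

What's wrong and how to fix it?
Bug: WHERE can't reference COUNT(*); aggregates are computed after WHERE

Fix: Group first, then use HAVING for the count condition

Corrected query:
SELECT name FROM students GROUP BY name HAVING COUNT(*) > 1

Result:
name 
-----
Alice
Dave 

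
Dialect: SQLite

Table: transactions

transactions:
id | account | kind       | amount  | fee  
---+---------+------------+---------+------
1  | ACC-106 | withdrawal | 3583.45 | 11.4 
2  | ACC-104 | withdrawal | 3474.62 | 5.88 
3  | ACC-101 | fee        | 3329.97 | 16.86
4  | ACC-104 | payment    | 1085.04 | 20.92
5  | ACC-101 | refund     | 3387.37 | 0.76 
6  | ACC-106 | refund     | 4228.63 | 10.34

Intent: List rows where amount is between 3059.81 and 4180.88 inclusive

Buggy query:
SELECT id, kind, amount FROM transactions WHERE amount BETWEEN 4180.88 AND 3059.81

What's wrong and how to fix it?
Bug: The bounds are reversed; BETWEEN a AND b requires a <= b to match anything

Fix: Write BETWEEN 3059.81 AND 4180.88

Corrected query:
SELECT id, kind, amount FROM transactions WHERE amount BETWEEN 3059.81 AND 4180.88

Result:
id | kind       | amount 
---+------------+--------
1  | withdrawal | 3583.45
2  | withdrawal | 3474.62
3  | fee        | 3329.97
5  | refund     | 3387.37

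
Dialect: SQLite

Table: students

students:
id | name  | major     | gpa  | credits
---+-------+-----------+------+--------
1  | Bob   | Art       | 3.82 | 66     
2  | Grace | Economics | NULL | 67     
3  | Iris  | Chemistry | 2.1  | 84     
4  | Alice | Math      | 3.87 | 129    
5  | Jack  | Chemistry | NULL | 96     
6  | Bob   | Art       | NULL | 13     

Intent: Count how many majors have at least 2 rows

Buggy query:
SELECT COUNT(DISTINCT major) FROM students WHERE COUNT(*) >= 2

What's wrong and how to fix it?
Bug: COUNT(*) cannot appear in WHERE; the per-group count doesn't exist yet

Fix: Group first with HAVING COUNT(*) >= 2, then COUNT the resulting groups

Corrected query:
SELECT COUNT(*) FROM (SELECT major FROM students GROUP BY major HAVING COUNT(*) >= 2)

Result:
COUNT(*)
--------
2       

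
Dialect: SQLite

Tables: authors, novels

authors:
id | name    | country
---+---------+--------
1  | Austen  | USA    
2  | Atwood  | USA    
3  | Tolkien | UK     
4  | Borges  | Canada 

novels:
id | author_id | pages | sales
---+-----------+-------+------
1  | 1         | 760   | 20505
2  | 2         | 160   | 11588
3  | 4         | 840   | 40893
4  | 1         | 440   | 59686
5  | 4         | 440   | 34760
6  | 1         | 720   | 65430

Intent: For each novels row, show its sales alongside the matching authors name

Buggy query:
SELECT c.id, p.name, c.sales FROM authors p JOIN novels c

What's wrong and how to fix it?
Bug: Missing join condition: each novels row is matched to all authors rows instead of just its own

Fix: Specify the join condition linking the foreign key to the parent id

Corrected query:
SELECT c.id, p.name, c.sales FROM authors p JOIN novels c ON c.author_id = p.id

Result:
id | name   | sales
---+--------+------
1  | Austen | 20505
2  | Atwood | 11588
3  | Borges | 40893
4  | Austen | 59686
5  | Borges | 34760
6  | Austen | 65430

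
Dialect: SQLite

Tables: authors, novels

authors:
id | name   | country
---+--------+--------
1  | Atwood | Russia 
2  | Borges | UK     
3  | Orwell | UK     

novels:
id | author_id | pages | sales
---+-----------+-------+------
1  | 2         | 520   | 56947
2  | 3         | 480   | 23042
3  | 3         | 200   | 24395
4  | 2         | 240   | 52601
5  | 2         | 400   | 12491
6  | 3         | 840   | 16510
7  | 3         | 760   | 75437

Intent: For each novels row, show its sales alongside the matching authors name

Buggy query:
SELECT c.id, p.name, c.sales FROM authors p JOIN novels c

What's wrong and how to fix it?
Bug: JOIN with no ON clause produces a cartesian product; every novels row pairs with every authors row

Fix: Add ON c.author_id = p.id to the JOIN

Corrected query:
SELECT c.id, p.name, c.sales FROM authors p JOIN novels c ON c.author_id = p.id

Result:
id | name   | sales
---+--------+------
1  | Borges | 56947
2  | Orwell | 23042
3  | Orwell | 24395
4  | Borges | 52601
5  | Borges | 12491
6  | Orwell | 16510
7  | Orwell | 75437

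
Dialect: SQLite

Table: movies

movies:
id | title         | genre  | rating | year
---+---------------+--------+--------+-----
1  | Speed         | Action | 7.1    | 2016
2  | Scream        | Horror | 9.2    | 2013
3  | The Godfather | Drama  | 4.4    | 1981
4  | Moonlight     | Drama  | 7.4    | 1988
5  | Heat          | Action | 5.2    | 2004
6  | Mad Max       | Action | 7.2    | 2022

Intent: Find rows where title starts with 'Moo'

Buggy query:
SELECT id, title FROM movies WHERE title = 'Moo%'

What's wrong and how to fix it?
Bug: Wildcards only work with LIKE; '=' treats '%' as a literal character

Fix: Replace '=' with LIKE so 'Moo%' is treated as a pattern

Corrected query:
SELECT id, title FROM movies WHERE title LIKE 'Moo%'

Result:
id | title    
---+----------
4  | Moonlight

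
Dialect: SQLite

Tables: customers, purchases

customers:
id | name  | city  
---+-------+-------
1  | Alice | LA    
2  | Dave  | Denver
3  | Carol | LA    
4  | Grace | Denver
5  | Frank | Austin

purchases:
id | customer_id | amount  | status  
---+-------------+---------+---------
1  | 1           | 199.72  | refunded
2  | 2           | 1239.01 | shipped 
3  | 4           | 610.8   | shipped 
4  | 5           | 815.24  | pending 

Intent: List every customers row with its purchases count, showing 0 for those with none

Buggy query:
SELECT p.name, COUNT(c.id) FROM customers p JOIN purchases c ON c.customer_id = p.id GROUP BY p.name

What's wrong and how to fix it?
Bug: INNER JOIN drops customers rows that have no matching purchases rows

Fix: Use LEFT JOIN so parents without children still appear (COUNT(c.id) gives 0)

Corrected query:
SELECT p.name, COUNT(c.id) FROM customers p LEFT JOIN purchases c ON c.customer_id = p.id GROUP BY p.name

Result:
name  | COUNT(c.id)
------+------------
Alice | 1          
Carol | 0          
Dave  | 1          
Frank | 1          
Grace | 1          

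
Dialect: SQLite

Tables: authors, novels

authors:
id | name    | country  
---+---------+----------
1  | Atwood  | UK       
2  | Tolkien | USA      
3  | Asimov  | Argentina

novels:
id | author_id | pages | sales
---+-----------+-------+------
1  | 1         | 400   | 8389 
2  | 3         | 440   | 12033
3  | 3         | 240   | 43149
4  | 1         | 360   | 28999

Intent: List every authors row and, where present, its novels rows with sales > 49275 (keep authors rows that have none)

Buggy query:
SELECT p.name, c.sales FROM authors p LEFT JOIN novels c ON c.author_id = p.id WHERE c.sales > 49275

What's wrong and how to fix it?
Bug: A WHERE condition on the right-hand table after LEFT JOIN drops unmatched parents

Fix: Move the right-table condition into the ON clause so unmatched parents are kept

Corrected query:
SELECT p.name, c.sales FROM authors p LEFT JOIN novels c ON c.author_id = p.id AND c.sales > 49275

Result:
name    | sales
--------+------
Atwood  | NULL 
Tolkien | NULL 
Asimov  | NULL 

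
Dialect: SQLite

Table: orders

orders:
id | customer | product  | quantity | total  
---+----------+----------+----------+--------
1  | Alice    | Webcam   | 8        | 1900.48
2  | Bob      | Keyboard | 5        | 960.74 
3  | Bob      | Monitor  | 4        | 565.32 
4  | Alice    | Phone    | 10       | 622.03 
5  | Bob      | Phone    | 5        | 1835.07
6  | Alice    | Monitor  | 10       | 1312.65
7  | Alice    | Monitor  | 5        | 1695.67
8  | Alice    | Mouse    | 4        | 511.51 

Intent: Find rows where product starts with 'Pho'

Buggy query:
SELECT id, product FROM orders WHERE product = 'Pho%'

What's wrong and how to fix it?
Bug: '=' compares the literal string including the % character; pattern matching needs LIKE

Fix: Replace '=' with LIKE so 'Pho%' is treated as a pattern

Corrected query:
SELECT id, product FROM orders WHERE product LIKE 'Pho%'

Result:
id | product
---+--------
4  | Phone  
5  | Phone  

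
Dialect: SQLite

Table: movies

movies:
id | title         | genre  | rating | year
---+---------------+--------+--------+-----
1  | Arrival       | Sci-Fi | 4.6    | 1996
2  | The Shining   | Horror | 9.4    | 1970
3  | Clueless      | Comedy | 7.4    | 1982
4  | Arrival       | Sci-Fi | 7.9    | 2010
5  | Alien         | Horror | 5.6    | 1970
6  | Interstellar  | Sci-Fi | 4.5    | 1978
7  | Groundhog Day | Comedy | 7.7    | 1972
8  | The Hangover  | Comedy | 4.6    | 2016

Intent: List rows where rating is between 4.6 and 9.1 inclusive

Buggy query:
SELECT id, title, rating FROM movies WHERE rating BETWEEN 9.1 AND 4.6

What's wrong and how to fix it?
Bug: BETWEEN expects the lower bound first; with 9.1 AND 4.6 the range is empty

Fix: Swap the bounds so the smaller value comes first

Corrected query:
SELECT id, title, rating FROM movies WHERE rating BETWEEN 4.6 AND 9.1

Result:
id | title         | rating
---+---------------+-------
1  | Arrival       | 4.6   
3  | Clueless      | 7.4   
4  | Arrival       | 7.9   
5  | Alien         | 5.6   
7  | Groundhog Day | 7.7   
8  | The Hangover  | 4.6   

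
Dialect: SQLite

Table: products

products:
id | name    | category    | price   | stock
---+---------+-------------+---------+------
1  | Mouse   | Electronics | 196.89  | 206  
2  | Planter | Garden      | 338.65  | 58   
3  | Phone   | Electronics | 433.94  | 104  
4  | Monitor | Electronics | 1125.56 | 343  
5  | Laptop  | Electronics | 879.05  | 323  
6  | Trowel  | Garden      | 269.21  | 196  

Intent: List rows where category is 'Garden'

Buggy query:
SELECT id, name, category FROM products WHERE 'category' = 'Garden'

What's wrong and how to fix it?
Bug: 'category' in single quotes is a string literal, not the column; the comparison is literal-vs-literal and never true

Fix: Reference the column as category without single quotes

Corrected query:
SELECT id, name, category FROM products WHERE category = 'Garden'

Result:
id | name    | category
---+---------+---------
2  | Planter | Garden  
6  | Trowel  | Garden  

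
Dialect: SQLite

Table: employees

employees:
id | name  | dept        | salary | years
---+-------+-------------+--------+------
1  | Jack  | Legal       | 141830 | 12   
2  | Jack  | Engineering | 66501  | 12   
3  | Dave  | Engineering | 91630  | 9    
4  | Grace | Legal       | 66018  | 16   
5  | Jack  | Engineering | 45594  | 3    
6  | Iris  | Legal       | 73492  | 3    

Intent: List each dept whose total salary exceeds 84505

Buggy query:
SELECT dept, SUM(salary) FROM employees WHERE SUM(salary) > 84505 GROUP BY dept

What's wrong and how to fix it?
Bug: WHERE runs before GROUP BY, so aggregates aren't available there

Fix: Move the aggregate condition to a HAVING clause

Corrected query:
SELECT dept, SUM(salary) FROM employees GROUP BY dept HAVING SUM(salary) > 84505

Result:
dept        | SUM(salary)
------------+------------
Engineering | 203725     
Legal       | 281340     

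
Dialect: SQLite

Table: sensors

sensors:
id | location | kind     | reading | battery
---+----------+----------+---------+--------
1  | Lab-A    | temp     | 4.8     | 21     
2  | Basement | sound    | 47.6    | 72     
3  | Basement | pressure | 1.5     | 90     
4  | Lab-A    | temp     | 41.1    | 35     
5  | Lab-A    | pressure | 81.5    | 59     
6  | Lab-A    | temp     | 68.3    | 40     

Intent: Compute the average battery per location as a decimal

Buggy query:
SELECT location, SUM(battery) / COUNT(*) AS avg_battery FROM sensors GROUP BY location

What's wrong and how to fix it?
Bug: Both operands are integers, so '/' performs integer division and truncates

Fix: Multiply by 1.0 (or CAST to REAL) to force floating-point division

Corrected query:
SELECT location, SUM(battery) * 1.0 / COUNT(*) AS avg_battery FROM sensors GROUP BY location

Result:
location | avg_battery
---------+------------
Basement | 81         
Lab-A    | 38.75      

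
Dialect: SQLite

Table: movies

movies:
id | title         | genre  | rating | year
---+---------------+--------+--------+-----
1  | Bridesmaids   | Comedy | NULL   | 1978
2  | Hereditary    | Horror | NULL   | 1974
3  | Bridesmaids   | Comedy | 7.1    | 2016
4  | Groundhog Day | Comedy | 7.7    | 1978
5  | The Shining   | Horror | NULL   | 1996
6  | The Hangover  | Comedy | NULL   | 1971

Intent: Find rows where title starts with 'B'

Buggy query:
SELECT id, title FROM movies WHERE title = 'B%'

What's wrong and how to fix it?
Bug: Wildcards only work with LIKE; '=' treats '%' as a literal character

Fix: Use LIKE for wildcard pattern matching

Corrected query:
SELECT id, title FROM movies WHERE title LIKE 'B%'

Result:
id | title      
---+------------
1  | Bridesmaids
3  | Bridesmaids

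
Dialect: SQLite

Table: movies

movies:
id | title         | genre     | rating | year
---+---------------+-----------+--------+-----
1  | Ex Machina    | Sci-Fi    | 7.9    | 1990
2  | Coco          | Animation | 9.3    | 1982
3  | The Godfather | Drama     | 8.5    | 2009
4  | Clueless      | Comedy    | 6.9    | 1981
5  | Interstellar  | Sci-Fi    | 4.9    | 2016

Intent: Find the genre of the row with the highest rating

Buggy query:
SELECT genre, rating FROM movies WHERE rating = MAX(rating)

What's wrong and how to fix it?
Bug: MAX(rating) is an aggregate and cannot be used directly in WHERE

Fix: Use a subquery: WHERE rating = (SELECT MAX(rating) FROM movies)

Corrected query:
SELECT genre, rating FROM movies WHERE rating = (SELECT MAX(rating) FROM movies)

Result:
genre     | rating
----------+-------
Animation | 9.3   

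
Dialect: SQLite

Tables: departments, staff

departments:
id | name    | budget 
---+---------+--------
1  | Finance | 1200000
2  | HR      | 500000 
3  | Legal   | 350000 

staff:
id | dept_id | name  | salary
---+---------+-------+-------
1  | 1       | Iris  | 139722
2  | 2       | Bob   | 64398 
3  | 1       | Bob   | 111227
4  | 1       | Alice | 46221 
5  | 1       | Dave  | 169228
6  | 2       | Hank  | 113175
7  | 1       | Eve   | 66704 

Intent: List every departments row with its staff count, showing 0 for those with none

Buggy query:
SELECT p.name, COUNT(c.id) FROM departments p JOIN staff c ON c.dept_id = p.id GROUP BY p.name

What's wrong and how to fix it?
Bug: INNER JOIN drops departments rows that have no matching staff rows

Fix: Use LEFT JOIN so parents without children still appear (COUNT(c.id) gives 0)

Corrected query:
SELECT p.name, COUNT(c.id) FROM departments p LEFT JOIN staff c ON c.dept_id = p.id GROUP BY p.name

Result:
name    | COUNT(c.id)
--------+------------
Finance | 5          
HR      | 2          
Legal   | 0          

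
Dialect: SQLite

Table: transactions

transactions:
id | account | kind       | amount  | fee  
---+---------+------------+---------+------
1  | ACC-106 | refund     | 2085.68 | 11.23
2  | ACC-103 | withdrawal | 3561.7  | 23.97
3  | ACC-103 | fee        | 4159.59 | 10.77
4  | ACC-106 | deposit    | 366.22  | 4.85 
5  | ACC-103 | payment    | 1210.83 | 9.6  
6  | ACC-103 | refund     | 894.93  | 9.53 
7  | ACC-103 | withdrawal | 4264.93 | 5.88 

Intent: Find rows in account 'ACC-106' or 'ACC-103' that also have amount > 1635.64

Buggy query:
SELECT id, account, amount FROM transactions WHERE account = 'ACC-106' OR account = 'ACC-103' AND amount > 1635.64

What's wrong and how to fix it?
Bug: AND binds tighter than OR, so this parses as account = 'ACC-106' OR (account = 'ACC-103' AND amount > 1635.64)

Fix: Add parentheses around the OR so the AND applies to both alternatives

Corrected query:
SELECT id, account, amount FROM transactions WHERE (account = 'ACC-106' OR account = 'ACC-103') AND amount > 1635.64

Result:
id | account | amount 
---+---------+--------
1  | ACC-106 | 2085.68
2  | ACC-103 | 3561.7 
3  | ACC-103 | 4159.59
7  | ACC-103 | 4264.93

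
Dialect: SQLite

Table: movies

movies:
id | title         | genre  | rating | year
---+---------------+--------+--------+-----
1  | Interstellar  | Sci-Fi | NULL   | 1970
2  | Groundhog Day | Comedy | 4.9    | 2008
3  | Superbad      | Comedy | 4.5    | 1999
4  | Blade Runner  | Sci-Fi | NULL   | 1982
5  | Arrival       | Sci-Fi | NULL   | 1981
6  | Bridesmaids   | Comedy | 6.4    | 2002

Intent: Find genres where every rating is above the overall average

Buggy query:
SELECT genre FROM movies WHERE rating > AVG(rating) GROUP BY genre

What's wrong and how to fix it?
Bug: WHERE evaluates per row before aggregation, so AVG() is unavailable

Fix: Use a subquery for AVG and a HAVING MIN(...) filter so the condition holds for every row in the group

Corrected query:
SELECT genre FROM movies GROUP BY genre HAVING MIN(rating) > (SELECT AVG(rating) FROM movies)

Result:
(no rows)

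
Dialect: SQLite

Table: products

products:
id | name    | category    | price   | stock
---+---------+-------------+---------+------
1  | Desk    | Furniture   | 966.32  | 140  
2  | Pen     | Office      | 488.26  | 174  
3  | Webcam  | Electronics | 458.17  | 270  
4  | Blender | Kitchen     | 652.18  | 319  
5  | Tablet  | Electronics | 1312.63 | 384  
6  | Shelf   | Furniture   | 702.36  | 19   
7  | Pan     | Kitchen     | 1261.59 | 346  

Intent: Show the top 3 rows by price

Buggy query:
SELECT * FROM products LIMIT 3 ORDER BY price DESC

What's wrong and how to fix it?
Bug: LIMIT must come after ORDER BY

Fix: Swap the clauses: ORDER BY first, then LIMIT

Corrected query:
SELECT * FROM products ORDER BY price DESC LIMIT 3

Result:
id | name   | category    | price   | stock
---+--------+-------------+---------+------
5  | Tablet | Electronics | 1312.63 | 384  
7  | Pan    | Kitchen     | 1261.59 | 346  
1  | Desk   | Furniture   | 966.32  | 140  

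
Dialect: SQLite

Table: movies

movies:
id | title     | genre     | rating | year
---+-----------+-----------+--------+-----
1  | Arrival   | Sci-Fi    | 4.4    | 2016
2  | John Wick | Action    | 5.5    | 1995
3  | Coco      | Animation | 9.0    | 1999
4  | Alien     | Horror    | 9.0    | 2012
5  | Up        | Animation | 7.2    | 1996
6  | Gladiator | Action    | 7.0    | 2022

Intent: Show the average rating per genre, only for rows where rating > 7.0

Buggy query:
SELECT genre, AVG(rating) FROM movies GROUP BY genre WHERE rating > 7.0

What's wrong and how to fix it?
Bug: Row-level WHERE must come before GROUP BY in the clause order

Fix: Place WHERE between FROM and GROUP BY

Corrected query:
SELECT genre, AVG(rating) FROM movies WHERE rating > 7.0 GROUP BY genre

Result:
genre     | AVG(rating)
----------+------------
Animation | 8.1        
Horror    | 9          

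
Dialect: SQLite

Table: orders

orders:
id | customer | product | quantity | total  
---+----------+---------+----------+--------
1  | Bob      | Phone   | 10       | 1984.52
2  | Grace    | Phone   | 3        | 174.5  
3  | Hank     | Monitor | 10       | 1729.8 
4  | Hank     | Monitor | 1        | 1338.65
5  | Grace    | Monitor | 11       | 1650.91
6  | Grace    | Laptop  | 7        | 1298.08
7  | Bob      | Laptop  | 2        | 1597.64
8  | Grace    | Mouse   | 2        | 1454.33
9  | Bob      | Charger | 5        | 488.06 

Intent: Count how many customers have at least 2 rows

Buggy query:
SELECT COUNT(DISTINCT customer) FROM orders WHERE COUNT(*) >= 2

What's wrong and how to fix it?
Bug: COUNT(*) cannot appear in WHERE; the per-group count doesn't exist yet

Fix: Use a subquery that GROUPs and filters with HAVING, then count its rows

Corrected query:
SELECT COUNT(*) FROM (SELECT customer FROM orders GROUP BY customer HAVING COUNT(*) >= 2)

Result:
COUNT(*)
--------
3       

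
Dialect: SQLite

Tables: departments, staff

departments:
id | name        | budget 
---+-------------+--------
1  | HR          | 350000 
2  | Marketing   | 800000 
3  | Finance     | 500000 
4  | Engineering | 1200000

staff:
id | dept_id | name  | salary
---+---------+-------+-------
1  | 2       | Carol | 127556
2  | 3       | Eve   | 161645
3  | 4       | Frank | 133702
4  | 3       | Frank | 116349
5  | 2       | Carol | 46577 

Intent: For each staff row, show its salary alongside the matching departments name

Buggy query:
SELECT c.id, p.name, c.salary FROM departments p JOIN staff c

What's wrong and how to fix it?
Bug: JOIN with no ON clause produces a cartesian product; every staff row pairs with every departments row

Fix: Specify the join condition linking the foreign key to the parent id

Corrected query:
SELECT c.id, p.name, c.salary FROM departments p JOIN staff c ON c.dept_id = p.id

Result:
id | name        | salary
---+-------------+-------
1  | Marketing   | 127556
2  | Finance     | 161645
3  | Engineering | 133702
4  | Finance     | 116349
5  | Marketing   | 46577 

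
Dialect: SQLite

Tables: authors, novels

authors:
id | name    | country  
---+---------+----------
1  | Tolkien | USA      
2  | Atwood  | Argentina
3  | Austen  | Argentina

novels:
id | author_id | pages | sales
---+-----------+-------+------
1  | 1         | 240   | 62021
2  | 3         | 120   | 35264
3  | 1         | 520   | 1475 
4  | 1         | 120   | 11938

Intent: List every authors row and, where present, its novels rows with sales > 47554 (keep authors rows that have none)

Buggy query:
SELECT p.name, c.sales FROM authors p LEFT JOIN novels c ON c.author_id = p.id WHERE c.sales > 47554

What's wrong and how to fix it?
Bug: A WHERE condition on the right-hand table after LEFT JOIN drops unmatched parents

Fix: Move the right-table condition into the ON clause so unmatched parents are kept

Corrected query:
SELECT p.name, c.sales FROM authors p LEFT JOIN novels c ON c.author_id = p.id AND c.sales > 47554

Result:
name    | sales
--------+------
Tolkien | 62021
Atwood  | NULL 
Austen  | NULL 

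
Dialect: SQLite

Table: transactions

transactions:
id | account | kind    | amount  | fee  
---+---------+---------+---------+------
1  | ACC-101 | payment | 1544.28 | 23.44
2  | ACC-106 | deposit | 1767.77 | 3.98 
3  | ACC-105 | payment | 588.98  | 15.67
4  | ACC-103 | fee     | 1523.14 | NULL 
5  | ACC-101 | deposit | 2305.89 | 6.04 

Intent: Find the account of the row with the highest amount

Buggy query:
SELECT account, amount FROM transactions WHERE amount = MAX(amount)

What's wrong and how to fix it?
Bug: MAX(amount) is an aggregate and cannot be used directly in WHERE

Fix: Wrap MAX in a scalar subquery so WHERE compares against a single value

Corrected query:
SELECT account, amount FROM transactions WHERE amount = (SELECT MAX(amount) FROM transactions)

Result:
account | amount 
--------+--------
ACC-101 | 2305.89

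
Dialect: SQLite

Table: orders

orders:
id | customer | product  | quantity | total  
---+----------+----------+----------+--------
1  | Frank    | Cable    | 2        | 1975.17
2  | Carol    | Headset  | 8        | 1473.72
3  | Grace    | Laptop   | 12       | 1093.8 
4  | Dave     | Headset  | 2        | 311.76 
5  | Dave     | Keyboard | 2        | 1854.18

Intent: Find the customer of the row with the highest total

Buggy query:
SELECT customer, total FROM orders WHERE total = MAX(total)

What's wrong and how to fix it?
Bug: WHERE is evaluated per row; an aggregate over the whole table isn't defined there

Fix: Use a subquery: WHERE total = (SELECT MAX(total) FROM orders)

Corrected query:
SELECT customer, total FROM orders WHERE total = (SELECT MAX(total) FROM orders)

Result:
customer | total  
---------+--------
Frank    | 1975.17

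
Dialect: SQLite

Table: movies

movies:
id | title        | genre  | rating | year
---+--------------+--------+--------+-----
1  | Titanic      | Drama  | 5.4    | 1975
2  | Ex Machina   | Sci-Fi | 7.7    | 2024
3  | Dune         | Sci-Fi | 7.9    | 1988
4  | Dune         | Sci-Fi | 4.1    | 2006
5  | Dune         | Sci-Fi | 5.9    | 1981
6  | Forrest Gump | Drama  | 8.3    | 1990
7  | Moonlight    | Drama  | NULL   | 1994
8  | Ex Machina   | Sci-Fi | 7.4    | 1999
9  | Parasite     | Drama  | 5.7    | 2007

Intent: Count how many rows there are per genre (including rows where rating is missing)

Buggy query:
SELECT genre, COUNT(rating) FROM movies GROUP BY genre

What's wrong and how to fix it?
Bug: COUNT(rating) skips NULLs, so groups with missing rating are undercounted

Fix: Use COUNT(*) to count all rows regardless of NULL

Corrected query:
SELECT genre, COUNT(*) FROM movies GROUP BY genre

Result:
genre  | COUNT(*)
-------+---------
Drama  | 4       
Sci-Fi | 5       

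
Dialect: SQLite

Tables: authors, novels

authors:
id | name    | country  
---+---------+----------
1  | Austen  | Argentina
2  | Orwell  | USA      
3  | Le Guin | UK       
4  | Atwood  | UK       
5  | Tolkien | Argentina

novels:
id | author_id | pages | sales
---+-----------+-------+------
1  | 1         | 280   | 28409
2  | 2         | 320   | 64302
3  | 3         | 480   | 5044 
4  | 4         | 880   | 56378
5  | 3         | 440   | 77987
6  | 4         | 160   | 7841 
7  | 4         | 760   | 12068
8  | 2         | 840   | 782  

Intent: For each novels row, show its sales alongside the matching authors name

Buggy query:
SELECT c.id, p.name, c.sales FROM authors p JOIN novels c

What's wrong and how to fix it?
Bug: JOIN with no ON clause produces a cartesian product; every novels row pairs with every authors row

Fix: Specify the join condition linking the foreign key to the parent id

Corrected query:
SELECT c.id, p.name, c.sales FROM authors p JOIN novels c ON c.author_id = p.id

Result:
id | name    | sales
---+---------+------
1  | Austen  | 28409
2  | Orwell  | 64302
3  | Le Guin | 5044 
4  | Atwood  | 56378
5  | Le Guin | 77987
6  | Atwood  | 7841 
7  | Atwood  | 12068
8  | Orwell  | 782  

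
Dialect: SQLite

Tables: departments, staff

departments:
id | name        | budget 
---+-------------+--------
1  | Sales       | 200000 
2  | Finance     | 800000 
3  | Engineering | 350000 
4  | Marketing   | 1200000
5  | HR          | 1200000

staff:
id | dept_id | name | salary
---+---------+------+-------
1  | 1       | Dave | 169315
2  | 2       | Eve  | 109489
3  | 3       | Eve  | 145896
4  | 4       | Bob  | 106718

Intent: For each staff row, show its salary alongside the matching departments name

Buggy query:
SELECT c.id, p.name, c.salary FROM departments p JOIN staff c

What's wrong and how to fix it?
Bug: JOIN with no ON clause produces a cartesian product; every staff row pairs with every departments row

Fix: Add ON c.dept_id = p.id to the JOIN

Corrected query:
SELECT c.id, p.name, c.salary FROM departments p JOIN staff c ON c.dept_id = p.id

Result:
id | name        | salary
---+-------------+-------
1  | Sales       | 169315
2  | Finance     | 109489
3  | Engineering | 145896
4  | Marketing   | 106718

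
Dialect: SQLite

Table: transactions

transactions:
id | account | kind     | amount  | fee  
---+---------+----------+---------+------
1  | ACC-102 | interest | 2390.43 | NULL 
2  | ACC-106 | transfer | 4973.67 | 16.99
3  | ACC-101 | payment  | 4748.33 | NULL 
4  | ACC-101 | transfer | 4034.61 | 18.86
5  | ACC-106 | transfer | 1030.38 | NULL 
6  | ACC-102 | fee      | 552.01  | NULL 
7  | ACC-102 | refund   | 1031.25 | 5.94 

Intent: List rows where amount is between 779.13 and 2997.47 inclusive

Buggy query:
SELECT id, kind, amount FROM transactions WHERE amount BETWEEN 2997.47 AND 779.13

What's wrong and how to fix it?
Bug: The bounds are reversed; BETWEEN a AND b requires a <= b to match anything

Fix: Swap the bounds so the smaller value comes first

Corrected query:
SELECT id, kind, amount FROM transactions WHERE amount BETWEEN 779.13 AND 2997.47

Result:
id | kind     | amount 
---+----------+--------
1  | interest | 2390.43
5  | transfer | 1030.38
7  | refund   | 1031.25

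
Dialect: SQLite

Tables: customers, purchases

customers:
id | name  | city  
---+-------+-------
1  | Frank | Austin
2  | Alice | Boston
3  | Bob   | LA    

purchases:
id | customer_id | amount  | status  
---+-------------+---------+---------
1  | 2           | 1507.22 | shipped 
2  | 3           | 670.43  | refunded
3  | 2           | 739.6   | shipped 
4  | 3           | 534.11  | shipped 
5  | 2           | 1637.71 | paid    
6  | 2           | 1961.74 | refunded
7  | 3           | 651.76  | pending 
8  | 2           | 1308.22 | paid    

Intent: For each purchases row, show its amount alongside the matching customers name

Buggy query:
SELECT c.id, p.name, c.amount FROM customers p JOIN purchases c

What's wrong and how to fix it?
Bug: Missing join condition: each purchases row is matched to all customers rows instead of just its own

Fix: Specify the join condition linking the foreign key to the parent id

Corrected query:
SELECT c.id, p.name, c.amount FROM customers p JOIN purchases c ON c.customer_id = p.id

Result:
id | name  | amount 
---+-------+--------
1  | Alice | 1507.22
2  | Bob   | 670.43 
3  | Alice | 739.6  
4  | Bob   | 534.11 
5  | Alice | 1637.71
6  | Alice | 1961.74
7  | Bob   | 651.76 
8  | Alice | 1308.22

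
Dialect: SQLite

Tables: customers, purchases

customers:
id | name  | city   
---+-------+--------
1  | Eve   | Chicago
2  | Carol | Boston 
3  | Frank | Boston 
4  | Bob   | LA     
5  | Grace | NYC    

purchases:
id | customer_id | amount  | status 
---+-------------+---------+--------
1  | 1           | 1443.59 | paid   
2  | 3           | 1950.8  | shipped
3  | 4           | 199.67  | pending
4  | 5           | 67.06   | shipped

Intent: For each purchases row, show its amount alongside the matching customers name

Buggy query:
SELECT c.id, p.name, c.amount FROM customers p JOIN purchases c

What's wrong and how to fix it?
Bug: Missing join condition: each purchases row is matched to all customers rows instead of just its own

Fix: Add ON c.customer_id = p.id to the JOIN

Corrected query:
SELECT c.id, p.name, c.amount FROM customers p JOIN purchases c ON c.customer_id = p.id

Result:
id | name  | amount 
---+-------+--------
1  | Eve   | 1443.59
2  | Frank | 1950.8 
3  | Bob   | 199.67 
4  | Grace | 67.06  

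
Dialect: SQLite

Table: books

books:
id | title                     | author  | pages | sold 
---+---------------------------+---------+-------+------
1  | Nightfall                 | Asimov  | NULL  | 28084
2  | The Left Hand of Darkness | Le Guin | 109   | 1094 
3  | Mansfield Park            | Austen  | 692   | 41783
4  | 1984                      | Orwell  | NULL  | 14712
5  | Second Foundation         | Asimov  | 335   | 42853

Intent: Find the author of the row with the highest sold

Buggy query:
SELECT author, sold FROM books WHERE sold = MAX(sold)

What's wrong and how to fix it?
Bug: WHERE is evaluated per row; an aggregate over the whole table isn't defined there

Fix: Wrap MAX in a scalar subquery so WHERE compares against a single value

Corrected query:
SELECT author, sold FROM books WHERE sold = (SELECT MAX(sold) FROM books)

Result:
author | sold 
-------+------
Asimov | 42853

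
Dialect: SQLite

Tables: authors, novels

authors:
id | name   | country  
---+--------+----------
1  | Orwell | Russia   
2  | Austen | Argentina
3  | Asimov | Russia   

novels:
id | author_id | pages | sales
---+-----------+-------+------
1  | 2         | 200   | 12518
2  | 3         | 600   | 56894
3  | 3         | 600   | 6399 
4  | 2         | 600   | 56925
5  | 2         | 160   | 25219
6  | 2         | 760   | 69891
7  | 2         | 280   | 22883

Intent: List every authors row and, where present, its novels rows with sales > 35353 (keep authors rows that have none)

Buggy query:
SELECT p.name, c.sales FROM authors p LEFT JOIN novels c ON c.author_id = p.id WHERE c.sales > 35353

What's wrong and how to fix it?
Bug: Filtering c.sales in WHERE discards the NULL rows produced by LEFT JOIN, turning it into an inner join

Fix: Put 'c.sales > 35353' in the JOIN's ON clause instead of WHERE

Corrected query:
SELECT p.name, c.sales FROM authors p LEFT JOIN novels c ON c.author_id = p.id AND c.sales > 35353

Result:
name   | sales
-------+------
Orwell | NULL 
Austen | 56925
Austen | 69891
Asimov | 56894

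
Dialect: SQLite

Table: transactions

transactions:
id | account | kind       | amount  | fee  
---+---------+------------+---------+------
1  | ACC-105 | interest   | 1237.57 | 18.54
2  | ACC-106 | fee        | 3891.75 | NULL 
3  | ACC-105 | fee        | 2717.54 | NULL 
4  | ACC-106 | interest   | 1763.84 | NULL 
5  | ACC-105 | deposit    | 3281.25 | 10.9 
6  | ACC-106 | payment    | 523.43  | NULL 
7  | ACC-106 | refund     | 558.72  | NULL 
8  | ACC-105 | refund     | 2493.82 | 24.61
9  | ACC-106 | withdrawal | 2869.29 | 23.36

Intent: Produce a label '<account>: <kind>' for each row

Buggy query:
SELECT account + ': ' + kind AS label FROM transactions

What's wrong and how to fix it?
Bug: SQLite uses || for string concatenation; + coerces text to numbers (yielding 0)

Fix: Replace + with || to concatenate text

Corrected query:
SELECT account || ': ' || kind AS label FROM transactions

Result:
label              
-------------------
ACC-105: interest  
ACC-106: fee       
ACC-105: fee       
ACC-106: interest  
ACC-105: deposit   
ACC-106: payment   
ACC-106: refund    
ACC-105: refund    
ACC-106: withdrawal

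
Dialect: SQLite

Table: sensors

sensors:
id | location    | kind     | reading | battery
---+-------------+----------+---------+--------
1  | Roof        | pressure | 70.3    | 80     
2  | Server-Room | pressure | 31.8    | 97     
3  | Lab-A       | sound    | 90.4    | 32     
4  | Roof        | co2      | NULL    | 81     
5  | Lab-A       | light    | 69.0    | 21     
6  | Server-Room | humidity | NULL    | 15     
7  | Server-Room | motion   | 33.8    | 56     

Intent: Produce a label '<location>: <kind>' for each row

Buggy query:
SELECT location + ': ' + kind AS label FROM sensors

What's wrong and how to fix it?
Bug: SQLite uses || for string concatenation; + coerces text to numbers (yielding 0)

Fix: Use the || operator for string concatenation

Corrected query:
SELECT location || ': ' || kind AS label FROM sensors

Result:
label                
---------------------
Roof: pressure       
Server-Room: pressure
Lab-A: sound         
Roof: co2            
Lab-A: light         
Server-Room: humidity
Server-Room: motion  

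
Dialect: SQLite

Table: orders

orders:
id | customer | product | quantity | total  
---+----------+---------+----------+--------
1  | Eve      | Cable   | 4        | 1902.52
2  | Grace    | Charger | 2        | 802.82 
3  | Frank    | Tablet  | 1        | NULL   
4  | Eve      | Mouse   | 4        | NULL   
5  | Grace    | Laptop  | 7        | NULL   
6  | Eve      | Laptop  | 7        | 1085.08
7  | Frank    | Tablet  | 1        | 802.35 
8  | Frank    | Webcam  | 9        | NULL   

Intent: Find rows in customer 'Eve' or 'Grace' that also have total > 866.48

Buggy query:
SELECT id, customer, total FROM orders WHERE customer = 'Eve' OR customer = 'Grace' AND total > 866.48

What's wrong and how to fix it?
Bug: AND binds tighter than OR, so this parses as customer = 'Eve' OR (customer = 'Grace' AND total > 866.48)

Fix: Add parentheses around the OR so the AND applies to both alternatives

Corrected query:
SELECT id, customer, total FROM orders WHERE (customer = 'Eve' OR customer = 'Grace') AND total > 866.48

Result:
id | customer | total  
---+----------+--------
1  | Eve      | 1902.52
6  | Eve      | 1085.08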